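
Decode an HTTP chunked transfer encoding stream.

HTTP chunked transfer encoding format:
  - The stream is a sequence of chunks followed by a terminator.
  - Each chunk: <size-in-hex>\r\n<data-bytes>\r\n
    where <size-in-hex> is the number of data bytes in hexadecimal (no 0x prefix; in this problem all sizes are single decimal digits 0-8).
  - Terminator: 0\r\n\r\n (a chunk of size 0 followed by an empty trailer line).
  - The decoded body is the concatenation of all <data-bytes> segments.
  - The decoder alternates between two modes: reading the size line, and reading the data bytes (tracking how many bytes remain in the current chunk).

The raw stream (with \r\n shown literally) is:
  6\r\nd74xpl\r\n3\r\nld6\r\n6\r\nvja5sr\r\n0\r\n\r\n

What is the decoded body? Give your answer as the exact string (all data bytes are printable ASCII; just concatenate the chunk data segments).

Answer: d74xplld6vja5sr

Derivation:
Chunk 1: stream[0..1]='6' size=0x6=6, data at stream[3..9]='d74xpl' -> body[0..6], body so far='d74xpl'
Chunk 2: stream[11..12]='3' size=0x3=3, data at stream[14..17]='ld6' -> body[6..9], body so far='d74xplld6'
Chunk 3: stream[19..20]='6' size=0x6=6, data at stream[22..28]='vja5sr' -> body[9..15], body so far='d74xplld6vja5sr'
Chunk 4: stream[30..31]='0' size=0 (terminator). Final body='d74xplld6vja5sr' (15 bytes)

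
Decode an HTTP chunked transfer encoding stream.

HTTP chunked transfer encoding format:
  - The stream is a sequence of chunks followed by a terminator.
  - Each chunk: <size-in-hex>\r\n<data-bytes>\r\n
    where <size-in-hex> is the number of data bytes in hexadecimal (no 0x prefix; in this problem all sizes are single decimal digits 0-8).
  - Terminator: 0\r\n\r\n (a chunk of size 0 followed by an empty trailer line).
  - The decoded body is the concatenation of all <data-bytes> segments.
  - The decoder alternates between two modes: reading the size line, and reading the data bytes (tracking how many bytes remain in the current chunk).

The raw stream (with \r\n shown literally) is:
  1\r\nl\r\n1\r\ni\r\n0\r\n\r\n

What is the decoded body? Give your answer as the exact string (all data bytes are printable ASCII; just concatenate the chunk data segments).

Chunk 1: stream[0..1]='1' size=0x1=1, data at stream[3..4]='l' -> body[0..1], body so far='l'
Chunk 2: stream[6..7]='1' size=0x1=1, data at stream[9..10]='i' -> body[1..2], body so far='li'
Chunk 3: stream[12..13]='0' size=0 (terminator). Final body='li' (2 bytes)

Answer: li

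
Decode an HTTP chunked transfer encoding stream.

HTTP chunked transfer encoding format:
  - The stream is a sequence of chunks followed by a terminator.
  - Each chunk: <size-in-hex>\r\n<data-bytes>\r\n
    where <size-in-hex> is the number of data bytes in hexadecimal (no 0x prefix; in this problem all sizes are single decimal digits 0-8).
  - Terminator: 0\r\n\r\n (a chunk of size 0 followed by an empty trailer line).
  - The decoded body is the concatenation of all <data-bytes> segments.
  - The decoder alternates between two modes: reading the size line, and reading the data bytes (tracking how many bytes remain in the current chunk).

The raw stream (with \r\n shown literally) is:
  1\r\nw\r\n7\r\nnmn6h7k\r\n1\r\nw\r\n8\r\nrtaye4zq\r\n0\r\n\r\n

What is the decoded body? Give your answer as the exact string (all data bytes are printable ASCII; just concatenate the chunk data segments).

Answer: wnmn6h7kwrtaye4zq

Derivation:
Chunk 1: stream[0..1]='1' size=0x1=1, data at stream[3..4]='w' -> body[0..1], body so far='w'
Chunk 2: stream[6..7]='7' size=0x7=7, data at stream[9..16]='nmn6h7k' -> body[1..8], body so far='wnmn6h7k'
Chunk 3: stream[18..19]='1' size=0x1=1, data at stream[21..22]='w' -> body[8..9], body so far='wnmn6h7kw'
Chunk 4: stream[24..25]='8' size=0x8=8, data at stream[27..35]='rtaye4zq' -> body[9..17], body so far='wnmn6h7kwrtaye4zq'
Chunk 5: stream[37..38]='0' size=0 (terminator). Final body='wnmn6h7kwrtaye4zq' (17 bytes)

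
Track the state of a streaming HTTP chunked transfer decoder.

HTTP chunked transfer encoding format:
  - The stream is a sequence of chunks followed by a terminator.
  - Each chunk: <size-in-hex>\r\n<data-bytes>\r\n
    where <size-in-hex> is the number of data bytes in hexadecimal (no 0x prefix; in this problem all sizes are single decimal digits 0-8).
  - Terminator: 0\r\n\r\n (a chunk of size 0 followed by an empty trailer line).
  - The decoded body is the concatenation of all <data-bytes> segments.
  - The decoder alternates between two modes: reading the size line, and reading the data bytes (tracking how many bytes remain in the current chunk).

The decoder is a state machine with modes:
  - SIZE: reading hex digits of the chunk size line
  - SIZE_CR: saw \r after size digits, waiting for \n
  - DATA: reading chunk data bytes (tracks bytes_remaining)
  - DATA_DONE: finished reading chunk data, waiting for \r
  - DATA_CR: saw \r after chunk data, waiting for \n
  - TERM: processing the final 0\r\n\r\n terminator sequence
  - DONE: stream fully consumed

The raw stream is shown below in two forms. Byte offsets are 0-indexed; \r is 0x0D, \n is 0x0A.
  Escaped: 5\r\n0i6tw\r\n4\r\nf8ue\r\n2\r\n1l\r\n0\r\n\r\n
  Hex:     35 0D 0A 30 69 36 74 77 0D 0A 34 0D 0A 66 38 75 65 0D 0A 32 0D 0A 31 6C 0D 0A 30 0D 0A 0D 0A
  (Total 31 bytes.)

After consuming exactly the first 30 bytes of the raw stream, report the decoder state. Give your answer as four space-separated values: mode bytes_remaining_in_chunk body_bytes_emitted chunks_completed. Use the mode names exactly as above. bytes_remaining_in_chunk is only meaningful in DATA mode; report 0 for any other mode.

Byte 0 = '5': mode=SIZE remaining=0 emitted=0 chunks_done=0
Byte 1 = 0x0D: mode=SIZE_CR remaining=0 emitted=0 chunks_done=0
Byte 2 = 0x0A: mode=DATA remaining=5 emitted=0 chunks_done=0
Byte 3 = '0': mode=DATA remaining=4 emitted=1 chunks_done=0
Byte 4 = 'i': mode=DATA remaining=3 emitted=2 chunks_done=0
Byte 5 = '6': mode=DATA remaining=2 emitted=3 chunks_done=0
Byte 6 = 't': mode=DATA remaining=1 emitted=4 chunks_done=0
Byte 7 = 'w': mode=DATA_DONE remaining=0 emitted=5 chunks_done=0
Byte 8 = 0x0D: mode=DATA_CR remaining=0 emitted=5 chunks_done=0
Byte 9 = 0x0A: mode=SIZE remaining=0 emitted=5 chunks_done=1
Byte 10 = '4': mode=SIZE remaining=0 emitted=5 chunks_done=1
Byte 11 = 0x0D: mode=SIZE_CR remaining=0 emitted=5 chunks_done=1
Byte 12 = 0x0A: mode=DATA remaining=4 emitted=5 chunks_done=1
Byte 13 = 'f': mode=DATA remaining=3 emitted=6 chunks_done=1
Byte 14 = '8': mode=DATA remaining=2 emitted=7 chunks_done=1
Byte 15 = 'u': mode=DATA remaining=1 emitted=8 chunks_done=1
Byte 16 = 'e': mode=DATA_DONE remaining=0 emitted=9 chunks_done=1
Byte 17 = 0x0D: mode=DATA_CR remaining=0 emitted=9 chunks_done=1
Byte 18 = 0x0A: mode=SIZE remaining=0 emitted=9 chunks_done=2
Byte 19 = '2': mode=SIZE remaining=0 emitted=9 chunks_done=2
Byte 20 = 0x0D: mode=SIZE_CR remaining=0 emitted=9 chunks_done=2
Byte 21 = 0x0A: mode=DATA remaining=2 emitted=9 chunks_done=2
Byte 22 = '1': mode=DATA remaining=1 emitted=10 chunks_done=2
Byte 23 = 'l': mode=DATA_DONE remaining=0 emitted=11 chunks_done=2
Byte 24 = 0x0D: mode=DATA_CR remaining=0 emitted=11 chunks_done=2
Byte 25 = 0x0A: mode=SIZE remaining=0 emitted=11 chunks_done=3
Byte 26 = '0': mode=SIZE remaining=0 emitted=11 chunks_done=3
Byte 27 = 0x0D: mode=SIZE_CR remaining=0 emitted=11 chunks_done=3
Byte 28 = 0x0A: mode=TERM remaining=0 emitted=11 chunks_done=3
Byte 29 = 0x0D: mode=TERM remaining=0 emitted=11 chunks_done=3

Answer: TERM 0 11 3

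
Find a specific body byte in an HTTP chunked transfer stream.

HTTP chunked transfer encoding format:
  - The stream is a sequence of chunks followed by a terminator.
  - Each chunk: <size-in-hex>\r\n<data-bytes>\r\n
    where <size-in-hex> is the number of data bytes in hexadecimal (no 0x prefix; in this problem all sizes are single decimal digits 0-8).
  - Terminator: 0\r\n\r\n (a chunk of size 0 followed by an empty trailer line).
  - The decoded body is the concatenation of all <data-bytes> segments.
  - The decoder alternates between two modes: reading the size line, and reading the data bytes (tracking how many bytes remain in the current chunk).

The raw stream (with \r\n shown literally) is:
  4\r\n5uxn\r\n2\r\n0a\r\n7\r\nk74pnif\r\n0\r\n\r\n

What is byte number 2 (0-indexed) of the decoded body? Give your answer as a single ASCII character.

Chunk 1: stream[0..1]='4' size=0x4=4, data at stream[3..7]='5uxn' -> body[0..4], body so far='5uxn'
Chunk 2: stream[9..10]='2' size=0x2=2, data at stream[12..14]='0a' -> body[4..6], body so far='5uxn0a'
Chunk 3: stream[16..17]='7' size=0x7=7, data at stream[19..26]='k74pnif' -> body[6..13], body so far='5uxn0ak74pnif'
Chunk 4: stream[28..29]='0' size=0 (terminator). Final body='5uxn0ak74pnif' (13 bytes)
Body byte 2 = 'x'

Answer: x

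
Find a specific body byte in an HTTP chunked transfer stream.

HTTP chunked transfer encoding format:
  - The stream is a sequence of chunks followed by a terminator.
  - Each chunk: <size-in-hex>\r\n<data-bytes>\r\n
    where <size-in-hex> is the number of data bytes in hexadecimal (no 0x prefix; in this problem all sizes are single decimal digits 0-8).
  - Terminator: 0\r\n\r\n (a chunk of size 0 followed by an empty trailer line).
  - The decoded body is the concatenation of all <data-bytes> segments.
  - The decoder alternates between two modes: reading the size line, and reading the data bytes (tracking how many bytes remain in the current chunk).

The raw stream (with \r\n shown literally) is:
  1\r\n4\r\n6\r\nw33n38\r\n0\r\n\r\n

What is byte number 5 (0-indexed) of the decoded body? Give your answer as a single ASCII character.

Answer: 3

Derivation:
Chunk 1: stream[0..1]='1' size=0x1=1, data at stream[3..4]='4' -> body[0..1], body so far='4'
Chunk 2: stream[6..7]='6' size=0x6=6, data at stream[9..15]='w33n38' -> body[1..7], body so far='4w33n38'
Chunk 3: stream[17..18]='0' size=0 (terminator). Final body='4w33n38' (7 bytes)
Body byte 5 = '3'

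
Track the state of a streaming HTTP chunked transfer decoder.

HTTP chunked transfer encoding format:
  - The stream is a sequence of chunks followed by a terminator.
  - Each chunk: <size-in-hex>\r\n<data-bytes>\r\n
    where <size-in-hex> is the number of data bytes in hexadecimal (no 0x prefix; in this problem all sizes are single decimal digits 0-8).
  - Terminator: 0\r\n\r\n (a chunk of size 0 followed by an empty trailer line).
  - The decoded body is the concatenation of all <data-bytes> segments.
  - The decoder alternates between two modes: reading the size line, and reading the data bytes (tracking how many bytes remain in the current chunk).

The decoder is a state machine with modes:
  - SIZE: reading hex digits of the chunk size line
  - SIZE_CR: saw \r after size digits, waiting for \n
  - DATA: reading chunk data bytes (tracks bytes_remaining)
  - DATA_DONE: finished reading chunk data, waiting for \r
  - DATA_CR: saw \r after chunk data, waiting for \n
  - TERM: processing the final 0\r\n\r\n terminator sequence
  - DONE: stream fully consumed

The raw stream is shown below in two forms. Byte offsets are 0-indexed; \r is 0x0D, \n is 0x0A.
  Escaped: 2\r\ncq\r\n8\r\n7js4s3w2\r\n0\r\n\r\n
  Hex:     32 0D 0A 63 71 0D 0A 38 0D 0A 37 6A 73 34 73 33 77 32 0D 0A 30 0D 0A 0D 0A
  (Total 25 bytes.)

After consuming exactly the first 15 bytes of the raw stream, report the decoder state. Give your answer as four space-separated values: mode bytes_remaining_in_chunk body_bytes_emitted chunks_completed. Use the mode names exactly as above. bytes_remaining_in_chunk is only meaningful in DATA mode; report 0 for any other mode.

Byte 0 = '2': mode=SIZE remaining=0 emitted=0 chunks_done=0
Byte 1 = 0x0D: mode=SIZE_CR remaining=0 emitted=0 chunks_done=0
Byte 2 = 0x0A: mode=DATA remaining=2 emitted=0 chunks_done=0
Byte 3 = 'c': mode=DATA remaining=1 emitted=1 chunks_done=0
Byte 4 = 'q': mode=DATA_DONE remaining=0 emitted=2 chunks_done=0
Byte 5 = 0x0D: mode=DATA_CR remaining=0 emitted=2 chunks_done=0
Byte 6 = 0x0A: mode=SIZE remaining=0 emitted=2 chunks_done=1
Byte 7 = '8': mode=SIZE remaining=0 emitted=2 chunks_done=1
Byte 8 = 0x0D: mode=SIZE_CR remaining=0 emitted=2 chunks_done=1
Byte 9 = 0x0A: mode=DATA remaining=8 emitted=2 chunks_done=1
Byte 10 = '7': mode=DATA remaining=7 emitted=3 chunks_done=1
Byte 11 = 'j': mode=DATA remaining=6 emitted=4 chunks_done=1
Byte 12 = 's': mode=DATA remaining=5 emitted=5 chunks_done=1
Byte 13 = '4': mode=DATA remaining=4 emitted=6 chunks_done=1
Byte 14 = 's': mode=DATA remaining=3 emitted=7 chunks_done=1

Answer: DATA 3 7 1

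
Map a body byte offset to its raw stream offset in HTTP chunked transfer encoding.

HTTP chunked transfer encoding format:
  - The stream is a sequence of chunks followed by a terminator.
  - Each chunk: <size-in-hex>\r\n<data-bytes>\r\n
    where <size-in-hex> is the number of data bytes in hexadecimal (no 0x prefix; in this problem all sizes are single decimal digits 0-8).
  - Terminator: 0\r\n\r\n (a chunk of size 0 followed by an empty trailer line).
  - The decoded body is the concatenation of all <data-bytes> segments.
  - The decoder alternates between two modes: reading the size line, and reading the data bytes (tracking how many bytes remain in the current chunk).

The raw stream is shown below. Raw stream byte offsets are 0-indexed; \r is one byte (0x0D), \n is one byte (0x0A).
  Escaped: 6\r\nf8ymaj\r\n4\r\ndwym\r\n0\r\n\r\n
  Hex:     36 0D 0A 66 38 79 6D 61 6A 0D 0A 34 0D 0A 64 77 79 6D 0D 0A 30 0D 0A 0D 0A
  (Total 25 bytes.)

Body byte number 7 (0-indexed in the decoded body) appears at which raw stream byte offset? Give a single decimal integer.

Chunk 1: stream[0..1]='6' size=0x6=6, data at stream[3..9]='f8ymaj' -> body[0..6], body so far='f8ymaj'
Chunk 2: stream[11..12]='4' size=0x4=4, data at stream[14..18]='dwym' -> body[6..10], body so far='f8ymajdwym'
Chunk 3: stream[20..21]='0' size=0 (terminator). Final body='f8ymajdwym' (10 bytes)
Body byte 7 at stream offset 15

Answer: 15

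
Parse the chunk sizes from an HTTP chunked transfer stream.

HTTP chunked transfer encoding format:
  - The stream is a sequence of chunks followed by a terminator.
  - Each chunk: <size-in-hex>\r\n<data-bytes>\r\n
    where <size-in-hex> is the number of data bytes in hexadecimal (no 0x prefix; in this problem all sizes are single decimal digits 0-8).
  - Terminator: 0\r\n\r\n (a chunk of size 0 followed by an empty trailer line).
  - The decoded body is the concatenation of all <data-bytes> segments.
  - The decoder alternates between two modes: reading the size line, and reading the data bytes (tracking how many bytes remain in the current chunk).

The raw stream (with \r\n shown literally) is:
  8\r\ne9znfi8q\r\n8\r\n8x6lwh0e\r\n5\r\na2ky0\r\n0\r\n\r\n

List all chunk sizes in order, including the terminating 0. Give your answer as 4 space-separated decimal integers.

Chunk 1: stream[0..1]='8' size=0x8=8, data at stream[3..11]='e9znfi8q' -> body[0..8], body so far='e9znfi8q'
Chunk 2: stream[13..14]='8' size=0x8=8, data at stream[16..24]='8x6lwh0e' -> body[8..16], body so far='e9znfi8q8x6lwh0e'
Chunk 3: stream[26..27]='5' size=0x5=5, data at stream[29..34]='a2ky0' -> body[16..21], body so far='e9znfi8q8x6lwh0ea2ky0'
Chunk 4: stream[36..37]='0' size=0 (terminator). Final body='e9znfi8q8x6lwh0ea2ky0' (21 bytes)

Answer: 8 8 5 0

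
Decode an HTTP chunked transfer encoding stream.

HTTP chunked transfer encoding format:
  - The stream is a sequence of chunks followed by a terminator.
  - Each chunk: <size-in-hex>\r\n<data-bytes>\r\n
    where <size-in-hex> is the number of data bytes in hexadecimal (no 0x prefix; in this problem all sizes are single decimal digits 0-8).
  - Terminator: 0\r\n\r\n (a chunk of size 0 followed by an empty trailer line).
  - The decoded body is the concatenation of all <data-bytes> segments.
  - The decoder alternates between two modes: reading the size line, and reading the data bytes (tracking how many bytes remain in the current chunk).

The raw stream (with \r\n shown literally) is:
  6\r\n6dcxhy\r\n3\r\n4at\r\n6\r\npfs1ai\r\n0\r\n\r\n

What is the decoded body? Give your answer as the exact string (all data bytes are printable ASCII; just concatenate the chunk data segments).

Chunk 1: stream[0..1]='6' size=0x6=6, data at stream[3..9]='6dcxhy' -> body[0..6], body so far='6dcxhy'
Chunk 2: stream[11..12]='3' size=0x3=3, data at stream[14..17]='4at' -> body[6..9], body so far='6dcxhy4at'
Chunk 3: stream[19..20]='6' size=0x6=6, data at stream[22..28]='pfs1ai' -> body[9..15], body so far='6dcxhy4atpfs1ai'
Chunk 4: stream[30..31]='0' size=0 (terminator). Final body='6dcxhy4atpfs1ai' (15 bytes)

Answer: 6dcxhy4atpfs1ai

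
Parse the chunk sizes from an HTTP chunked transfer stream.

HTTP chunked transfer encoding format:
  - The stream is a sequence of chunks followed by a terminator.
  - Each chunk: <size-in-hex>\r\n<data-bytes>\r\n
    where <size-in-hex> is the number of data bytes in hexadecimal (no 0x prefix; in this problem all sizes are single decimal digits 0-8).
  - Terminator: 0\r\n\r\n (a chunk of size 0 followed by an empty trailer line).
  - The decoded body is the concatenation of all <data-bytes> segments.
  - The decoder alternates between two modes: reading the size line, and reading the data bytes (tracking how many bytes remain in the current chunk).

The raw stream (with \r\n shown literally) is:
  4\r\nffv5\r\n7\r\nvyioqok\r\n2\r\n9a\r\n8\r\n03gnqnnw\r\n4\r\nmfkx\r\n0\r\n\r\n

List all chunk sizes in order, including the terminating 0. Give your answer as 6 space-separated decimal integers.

Chunk 1: stream[0..1]='4' size=0x4=4, data at stream[3..7]='ffv5' -> body[0..4], body so far='ffv5'
Chunk 2: stream[9..10]='7' size=0x7=7, data at stream[12..19]='vyioqok' -> body[4..11], body so far='ffv5vyioqok'
Chunk 3: stream[21..22]='2' size=0x2=2, data at stream[24..26]='9a' -> body[11..13], body so far='ffv5vyioqok9a'
Chunk 4: stream[28..29]='8' size=0x8=8, data at stream[31..39]='03gnqnnw' -> body[13..21], body so far='ffv5vyioqok9a03gnqnnw'
Chunk 5: stream[41..42]='4' size=0x4=4, data at stream[44..48]='mfkx' -> body[21..25], body so far='ffv5vyioqok9a03gnqnnwmfkx'
Chunk 6: stream[50..51]='0' size=0 (terminator). Final body='ffv5vyioqok9a03gnqnnwmfkx' (25 bytes)

Answer: 4 7 2 8 4 0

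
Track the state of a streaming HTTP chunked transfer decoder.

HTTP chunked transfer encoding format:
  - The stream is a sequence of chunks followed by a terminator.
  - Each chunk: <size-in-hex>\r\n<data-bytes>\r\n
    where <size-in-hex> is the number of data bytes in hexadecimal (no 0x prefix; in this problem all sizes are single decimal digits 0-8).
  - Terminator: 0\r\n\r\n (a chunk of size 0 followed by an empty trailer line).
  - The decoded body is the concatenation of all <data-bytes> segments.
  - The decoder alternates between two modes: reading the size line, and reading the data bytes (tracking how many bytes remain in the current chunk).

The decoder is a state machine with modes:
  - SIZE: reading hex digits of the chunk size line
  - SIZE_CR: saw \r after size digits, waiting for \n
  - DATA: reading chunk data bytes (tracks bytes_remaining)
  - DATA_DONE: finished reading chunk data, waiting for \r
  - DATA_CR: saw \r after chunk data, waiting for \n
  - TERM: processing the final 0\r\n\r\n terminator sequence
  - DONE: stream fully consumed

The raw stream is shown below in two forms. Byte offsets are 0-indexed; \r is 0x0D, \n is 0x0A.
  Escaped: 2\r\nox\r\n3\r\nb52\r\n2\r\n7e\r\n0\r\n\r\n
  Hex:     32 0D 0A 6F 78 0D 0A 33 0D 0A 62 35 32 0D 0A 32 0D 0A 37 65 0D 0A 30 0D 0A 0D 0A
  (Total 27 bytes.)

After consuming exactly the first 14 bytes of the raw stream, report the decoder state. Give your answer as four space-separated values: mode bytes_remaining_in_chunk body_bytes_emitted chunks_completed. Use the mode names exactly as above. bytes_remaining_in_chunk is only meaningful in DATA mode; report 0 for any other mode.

Byte 0 = '2': mode=SIZE remaining=0 emitted=0 chunks_done=0
Byte 1 = 0x0D: mode=SIZE_CR remaining=0 emitted=0 chunks_done=0
Byte 2 = 0x0A: mode=DATA remaining=2 emitted=0 chunks_done=0
Byte 3 = 'o': mode=DATA remaining=1 emitted=1 chunks_done=0
Byte 4 = 'x': mode=DATA_DONE remaining=0 emitted=2 chunks_done=0
Byte 5 = 0x0D: mode=DATA_CR remaining=0 emitted=2 chunks_done=0
Byte 6 = 0x0A: mode=SIZE remaining=0 emitted=2 chunks_done=1
Byte 7 = '3': mode=SIZE remaining=0 emitted=2 chunks_done=1
Byte 8 = 0x0D: mode=SIZE_CR remaining=0 emitted=2 chunks_done=1
Byte 9 = 0x0A: mode=DATA remaining=3 emitted=2 chunks_done=1
Byte 10 = 'b': mode=DATA remaining=2 emitted=3 chunks_done=1
Byte 11 = '5': mode=DATA remaining=1 emitted=4 chunks_done=1
Byte 12 = '2': mode=DATA_DONE remaining=0 emitted=5 chunks_done=1
Byte 13 = 0x0D: mode=DATA_CR remaining=0 emitted=5 chunks_done=1

Answer: DATA_CR 0 5 1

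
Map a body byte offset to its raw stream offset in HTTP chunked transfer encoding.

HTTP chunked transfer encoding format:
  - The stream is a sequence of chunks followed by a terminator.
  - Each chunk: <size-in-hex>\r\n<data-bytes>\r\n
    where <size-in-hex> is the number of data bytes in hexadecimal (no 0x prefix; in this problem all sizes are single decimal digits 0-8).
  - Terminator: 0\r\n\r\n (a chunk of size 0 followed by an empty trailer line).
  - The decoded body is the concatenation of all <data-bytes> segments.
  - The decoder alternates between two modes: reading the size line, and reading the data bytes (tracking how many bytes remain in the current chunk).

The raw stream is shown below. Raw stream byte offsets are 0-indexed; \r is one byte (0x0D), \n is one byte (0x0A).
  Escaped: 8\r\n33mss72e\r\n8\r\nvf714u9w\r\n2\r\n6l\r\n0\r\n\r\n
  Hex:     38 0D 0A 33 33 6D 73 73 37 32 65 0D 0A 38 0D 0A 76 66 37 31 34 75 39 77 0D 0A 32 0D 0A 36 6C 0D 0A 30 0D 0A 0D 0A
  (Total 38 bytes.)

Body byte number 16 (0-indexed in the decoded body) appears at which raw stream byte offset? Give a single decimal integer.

Chunk 1: stream[0..1]='8' size=0x8=8, data at stream[3..11]='33mss72e' -> body[0..8], body so far='33mss72e'
Chunk 2: stream[13..14]='8' size=0x8=8, data at stream[16..24]='vf714u9w' -> body[8..16], body so far='33mss72evf714u9w'
Chunk 3: stream[26..27]='2' size=0x2=2, data at stream[29..31]='6l' -> body[16..18], body so far='33mss72evf714u9w6l'
Chunk 4: stream[33..34]='0' size=0 (terminator). Final body='33mss72evf714u9w6l' (18 bytes)
Body byte 16 at stream offset 29

Answer: 29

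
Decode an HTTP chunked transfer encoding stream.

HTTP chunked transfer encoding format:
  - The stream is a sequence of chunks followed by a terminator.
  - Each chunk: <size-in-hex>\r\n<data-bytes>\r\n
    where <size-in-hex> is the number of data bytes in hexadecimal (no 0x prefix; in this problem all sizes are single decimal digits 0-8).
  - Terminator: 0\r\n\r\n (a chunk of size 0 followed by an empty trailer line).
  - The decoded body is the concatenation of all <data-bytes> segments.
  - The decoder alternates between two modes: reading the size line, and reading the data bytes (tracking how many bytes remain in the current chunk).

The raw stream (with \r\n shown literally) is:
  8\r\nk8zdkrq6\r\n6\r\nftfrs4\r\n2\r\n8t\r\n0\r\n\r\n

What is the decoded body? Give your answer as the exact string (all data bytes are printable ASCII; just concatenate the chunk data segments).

Chunk 1: stream[0..1]='8' size=0x8=8, data at stream[3..11]='k8zdkrq6' -> body[0..8], body so far='k8zdkrq6'
Chunk 2: stream[13..14]='6' size=0x6=6, data at stream[16..22]='ftfrs4' -> body[8..14], body so far='k8zdkrq6ftfrs4'
Chunk 3: stream[24..25]='2' size=0x2=2, data at stream[27..29]='8t' -> body[14..16], body so far='k8zdkrq6ftfrs48t'
Chunk 4: stream[31..32]='0' size=0 (terminator). Final body='k8zdkrq6ftfrs48t' (16 bytes)

Answer: k8zdkrq6ftfrs48t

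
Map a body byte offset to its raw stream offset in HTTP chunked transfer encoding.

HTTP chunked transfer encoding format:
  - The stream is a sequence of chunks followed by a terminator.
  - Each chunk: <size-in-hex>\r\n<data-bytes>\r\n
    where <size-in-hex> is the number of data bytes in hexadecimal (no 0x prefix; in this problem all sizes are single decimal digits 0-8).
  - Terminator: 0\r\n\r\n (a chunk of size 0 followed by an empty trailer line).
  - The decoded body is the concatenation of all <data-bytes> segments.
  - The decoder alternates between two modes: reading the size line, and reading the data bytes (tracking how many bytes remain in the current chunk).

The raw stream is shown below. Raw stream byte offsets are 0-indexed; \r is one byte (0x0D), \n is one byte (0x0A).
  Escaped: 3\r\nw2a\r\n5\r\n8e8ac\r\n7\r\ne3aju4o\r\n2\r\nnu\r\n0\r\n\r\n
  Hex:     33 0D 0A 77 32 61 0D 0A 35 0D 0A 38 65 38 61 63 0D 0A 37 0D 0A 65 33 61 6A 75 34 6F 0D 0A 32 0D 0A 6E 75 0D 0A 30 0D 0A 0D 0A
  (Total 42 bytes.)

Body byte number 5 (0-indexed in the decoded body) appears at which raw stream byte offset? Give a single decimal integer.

Chunk 1: stream[0..1]='3' size=0x3=3, data at stream[3..6]='w2a' -> body[0..3], body so far='w2a'
Chunk 2: stream[8..9]='5' size=0x5=5, data at stream[11..16]='8e8ac' -> body[3..8], body so far='w2a8e8ac'
Chunk 3: stream[18..19]='7' size=0x7=7, data at stream[21..28]='e3aju4o' -> body[8..15], body so far='w2a8e8ace3aju4o'
Chunk 4: stream[30..31]='2' size=0x2=2, data at stream[33..35]='nu' -> body[15..17], body so far='w2a8e8ace3aju4onu'
Chunk 5: stream[37..38]='0' size=0 (terminator). Final body='w2a8e8ace3aju4onu' (17 bytes)
Body byte 5 at stream offset 13

Answer: 13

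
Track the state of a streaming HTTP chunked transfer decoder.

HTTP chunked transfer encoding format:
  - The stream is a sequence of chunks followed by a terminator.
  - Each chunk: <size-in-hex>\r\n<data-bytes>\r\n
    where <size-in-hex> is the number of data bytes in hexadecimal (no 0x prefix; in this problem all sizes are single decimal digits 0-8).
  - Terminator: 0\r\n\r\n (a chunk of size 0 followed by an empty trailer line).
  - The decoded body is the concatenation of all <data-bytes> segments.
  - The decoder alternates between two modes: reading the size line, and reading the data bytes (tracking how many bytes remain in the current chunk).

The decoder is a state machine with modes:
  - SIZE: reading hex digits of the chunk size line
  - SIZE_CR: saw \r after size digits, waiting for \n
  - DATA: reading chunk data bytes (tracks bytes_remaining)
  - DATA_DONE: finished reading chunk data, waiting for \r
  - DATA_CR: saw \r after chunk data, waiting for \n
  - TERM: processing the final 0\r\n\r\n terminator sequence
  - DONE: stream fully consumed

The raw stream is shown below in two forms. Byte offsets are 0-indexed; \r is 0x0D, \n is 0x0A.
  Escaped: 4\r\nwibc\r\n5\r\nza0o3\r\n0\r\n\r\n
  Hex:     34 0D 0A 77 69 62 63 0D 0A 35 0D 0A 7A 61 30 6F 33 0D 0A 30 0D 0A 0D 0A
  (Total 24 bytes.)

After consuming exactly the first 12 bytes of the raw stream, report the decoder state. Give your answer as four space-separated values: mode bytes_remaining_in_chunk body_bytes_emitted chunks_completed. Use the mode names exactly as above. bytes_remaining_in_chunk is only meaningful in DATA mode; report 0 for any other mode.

Answer: DATA 5 4 1

Derivation:
Byte 0 = '4': mode=SIZE remaining=0 emitted=0 chunks_done=0
Byte 1 = 0x0D: mode=SIZE_CR remaining=0 emitted=0 chunks_done=0
Byte 2 = 0x0A: mode=DATA remaining=4 emitted=0 chunks_done=0
Byte 3 = 'w': mode=DATA remaining=3 emitted=1 chunks_done=0
Byte 4 = 'i': mode=DATA remaining=2 emitted=2 chunks_done=0
Byte 5 = 'b': mode=DATA remaining=1 emitted=3 chunks_done=0
Byte 6 = 'c': mode=DATA_DONE remaining=0 emitted=4 chunks_done=0
Byte 7 = 0x0D: mode=DATA_CR remaining=0 emitted=4 chunks_done=0
Byte 8 = 0x0A: mode=SIZE remaining=0 emitted=4 chunks_done=1
Byte 9 = '5': mode=SIZE remaining=0 emitted=4 chunks_done=1
Byte 10 = 0x0D: mode=SIZE_CR remaining=0 emitted=4 chunks_done=1
Byte 11 = 0x0A: mode=DATA remaining=5 emitted=4 chunks_done=1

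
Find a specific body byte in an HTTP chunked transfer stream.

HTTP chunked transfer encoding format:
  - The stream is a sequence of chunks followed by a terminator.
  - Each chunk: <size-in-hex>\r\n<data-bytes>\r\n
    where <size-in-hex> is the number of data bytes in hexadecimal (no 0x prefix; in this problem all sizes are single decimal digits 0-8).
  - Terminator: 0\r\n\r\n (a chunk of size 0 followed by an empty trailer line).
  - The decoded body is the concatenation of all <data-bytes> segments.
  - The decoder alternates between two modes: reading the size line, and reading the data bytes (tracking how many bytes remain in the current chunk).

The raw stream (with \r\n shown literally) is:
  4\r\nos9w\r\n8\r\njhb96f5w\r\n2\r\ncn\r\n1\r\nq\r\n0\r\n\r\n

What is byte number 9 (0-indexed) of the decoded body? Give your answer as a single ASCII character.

Answer: f

Derivation:
Chunk 1: stream[0..1]='4' size=0x4=4, data at stream[3..7]='os9w' -> body[0..4], body so far='os9w'
Chunk 2: stream[9..10]='8' size=0x8=8, data at stream[12..20]='jhb96f5w' -> body[4..12], body so far='os9wjhb96f5w'
Chunk 3: stream[22..23]='2' size=0x2=2, data at stream[25..27]='cn' -> body[12..14], body so far='os9wjhb96f5wcn'
Chunk 4: stream[29..30]='1' size=0x1=1, data at stream[32..33]='q' -> body[14..15], body so far='os9wjhb96f5wcnq'
Chunk 5: stream[35..36]='0' size=0 (terminator). Final body='os9wjhb96f5wcnq' (15 bytes)
Body byte 9 = 'f'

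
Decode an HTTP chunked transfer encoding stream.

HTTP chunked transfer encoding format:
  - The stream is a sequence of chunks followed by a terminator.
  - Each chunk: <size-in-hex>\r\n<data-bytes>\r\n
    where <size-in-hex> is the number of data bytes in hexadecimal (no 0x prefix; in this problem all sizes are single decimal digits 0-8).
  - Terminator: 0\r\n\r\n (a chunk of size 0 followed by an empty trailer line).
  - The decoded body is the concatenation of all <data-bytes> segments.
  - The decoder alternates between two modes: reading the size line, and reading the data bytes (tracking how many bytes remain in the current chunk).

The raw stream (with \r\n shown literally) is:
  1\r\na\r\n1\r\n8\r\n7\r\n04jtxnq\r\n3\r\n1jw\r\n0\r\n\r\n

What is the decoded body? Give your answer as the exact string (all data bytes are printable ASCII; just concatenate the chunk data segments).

Chunk 1: stream[0..1]='1' size=0x1=1, data at stream[3..4]='a' -> body[0..1], body so far='a'
Chunk 2: stream[6..7]='1' size=0x1=1, data at stream[9..10]='8' -> body[1..2], body so far='a8'
Chunk 3: stream[12..13]='7' size=0x7=7, data at stream[15..22]='04jtxnq' -> body[2..9], body so far='a804jtxnq'
Chunk 4: stream[24..25]='3' size=0x3=3, data at stream[27..30]='1jw' -> body[9..12], body so far='a804jtxnq1jw'
Chunk 5: stream[32..33]='0' size=0 (terminator). Final body='a804jtxnq1jw' (12 bytes)

Answer: a804jtxnq1jw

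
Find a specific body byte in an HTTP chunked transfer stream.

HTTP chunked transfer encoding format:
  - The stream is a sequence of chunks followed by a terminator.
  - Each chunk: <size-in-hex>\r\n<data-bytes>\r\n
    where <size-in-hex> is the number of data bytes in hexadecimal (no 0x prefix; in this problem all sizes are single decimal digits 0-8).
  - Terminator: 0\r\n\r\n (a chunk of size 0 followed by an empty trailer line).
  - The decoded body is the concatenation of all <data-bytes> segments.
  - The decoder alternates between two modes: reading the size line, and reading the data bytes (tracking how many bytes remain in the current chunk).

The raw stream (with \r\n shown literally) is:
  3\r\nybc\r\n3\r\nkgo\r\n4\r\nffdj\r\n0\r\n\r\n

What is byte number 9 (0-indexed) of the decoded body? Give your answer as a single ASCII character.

Answer: j

Derivation:
Chunk 1: stream[0..1]='3' size=0x3=3, data at stream[3..6]='ybc' -> body[0..3], body so far='ybc'
Chunk 2: stream[8..9]='3' size=0x3=3, data at stream[11..14]='kgo' -> body[3..6], body so far='ybckgo'
Chunk 3: stream[16..17]='4' size=0x4=4, data at stream[19..23]='ffdj' -> body[6..10], body so far='ybckgoffdj'
Chunk 4: stream[25..26]='0' size=0 (terminator). Final body='ybckgoffdj' (10 bytes)
Body byte 9 = 'j'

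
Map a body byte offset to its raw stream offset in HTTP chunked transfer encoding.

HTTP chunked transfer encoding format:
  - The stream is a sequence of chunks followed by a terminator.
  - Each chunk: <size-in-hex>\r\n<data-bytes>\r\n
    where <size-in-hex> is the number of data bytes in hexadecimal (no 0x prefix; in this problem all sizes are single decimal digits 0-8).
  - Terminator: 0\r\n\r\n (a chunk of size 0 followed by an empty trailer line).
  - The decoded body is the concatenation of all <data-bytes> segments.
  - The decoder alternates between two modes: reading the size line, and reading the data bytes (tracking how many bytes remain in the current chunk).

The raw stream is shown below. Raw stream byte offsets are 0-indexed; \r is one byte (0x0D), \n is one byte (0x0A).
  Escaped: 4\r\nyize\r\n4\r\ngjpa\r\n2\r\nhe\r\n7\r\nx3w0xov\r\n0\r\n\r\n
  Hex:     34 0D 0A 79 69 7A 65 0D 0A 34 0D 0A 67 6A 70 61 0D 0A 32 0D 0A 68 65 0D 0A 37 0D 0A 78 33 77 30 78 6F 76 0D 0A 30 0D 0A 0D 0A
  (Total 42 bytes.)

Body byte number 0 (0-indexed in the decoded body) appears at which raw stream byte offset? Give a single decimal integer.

Answer: 3

Derivation:
Chunk 1: stream[0..1]='4' size=0x4=4, data at stream[3..7]='yize' -> body[0..4], body so far='yize'
Chunk 2: stream[9..10]='4' size=0x4=4, data at stream[12..16]='gjpa' -> body[4..8], body so far='yizegjpa'
Chunk 3: stream[18..19]='2' size=0x2=2, data at stream[21..23]='he' -> body[8..10], body so far='yizegjpahe'
Chunk 4: stream[25..26]='7' size=0x7=7, data at stream[28..35]='x3w0xov' -> body[10..17], body so far='yizegjpahex3w0xov'
Chunk 5: stream[37..38]='0' size=0 (terminator). Final body='yizegjpahex3w0xov' (17 bytes)
Body byte 0 at stream offset 3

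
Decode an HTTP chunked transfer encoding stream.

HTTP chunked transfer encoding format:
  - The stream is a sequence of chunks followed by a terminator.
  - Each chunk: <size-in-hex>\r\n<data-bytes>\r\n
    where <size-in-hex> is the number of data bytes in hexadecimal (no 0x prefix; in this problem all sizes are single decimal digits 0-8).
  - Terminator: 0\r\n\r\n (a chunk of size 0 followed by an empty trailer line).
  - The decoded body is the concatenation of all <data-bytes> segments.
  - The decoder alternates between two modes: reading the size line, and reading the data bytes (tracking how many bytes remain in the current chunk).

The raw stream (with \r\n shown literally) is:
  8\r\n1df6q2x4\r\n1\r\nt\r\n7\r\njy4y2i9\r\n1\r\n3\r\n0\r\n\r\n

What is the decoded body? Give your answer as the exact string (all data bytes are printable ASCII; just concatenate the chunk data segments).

Answer: 1df6q2x4tjy4y2i93

Derivation:
Chunk 1: stream[0..1]='8' size=0x8=8, data at stream[3..11]='1df6q2x4' -> body[0..8], body so far='1df6q2x4'
Chunk 2: stream[13..14]='1' size=0x1=1, data at stream[16..17]='t' -> body[8..9], body so far='1df6q2x4t'
Chunk 3: stream[19..20]='7' size=0x7=7, data at stream[22..29]='jy4y2i9' -> body[9..16], body so far='1df6q2x4tjy4y2i9'
Chunk 4: stream[31..32]='1' size=0x1=1, data at stream[34..35]='3' -> body[16..17], body so far='1df6q2x4tjy4y2i93'
Chunk 5: stream[37..38]='0' size=0 (terminator). Final body='1df6q2x4tjy4y2i93' (17 bytes)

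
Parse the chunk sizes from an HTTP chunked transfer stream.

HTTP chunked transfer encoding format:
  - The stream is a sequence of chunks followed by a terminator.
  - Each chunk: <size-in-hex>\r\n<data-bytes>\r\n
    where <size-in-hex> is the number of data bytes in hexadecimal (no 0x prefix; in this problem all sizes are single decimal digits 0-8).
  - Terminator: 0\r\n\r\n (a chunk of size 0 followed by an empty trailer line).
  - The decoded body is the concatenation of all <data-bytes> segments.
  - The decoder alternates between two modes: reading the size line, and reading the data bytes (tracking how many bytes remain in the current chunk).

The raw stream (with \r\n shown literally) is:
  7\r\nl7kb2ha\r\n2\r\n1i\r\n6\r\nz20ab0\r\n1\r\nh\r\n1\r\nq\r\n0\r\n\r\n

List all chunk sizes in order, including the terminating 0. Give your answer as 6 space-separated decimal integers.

Answer: 7 2 6 1 1 0

Derivation:
Chunk 1: stream[0..1]='7' size=0x7=7, data at stream[3..10]='l7kb2ha' -> body[0..7], body so far='l7kb2ha'
Chunk 2: stream[12..13]='2' size=0x2=2, data at stream[15..17]='1i' -> body[7..9], body so far='l7kb2ha1i'
Chunk 3: stream[19..20]='6' size=0x6=6, data at stream[22..28]='z20ab0' -> body[9..15], body so far='l7kb2ha1iz20ab0'
Chunk 4: stream[30..31]='1' size=0x1=1, data at stream[33..34]='h' -> body[15..16], body so far='l7kb2ha1iz20ab0h'
Chunk 5: stream[36..37]='1' size=0x1=1, data at stream[39..40]='q' -> body[16..17], body so far='l7kb2ha1iz20ab0hq'
Chunk 6: stream[42..43]='0' size=0 (terminator). Final body='l7kb2ha1iz20ab0hq' (17 bytes)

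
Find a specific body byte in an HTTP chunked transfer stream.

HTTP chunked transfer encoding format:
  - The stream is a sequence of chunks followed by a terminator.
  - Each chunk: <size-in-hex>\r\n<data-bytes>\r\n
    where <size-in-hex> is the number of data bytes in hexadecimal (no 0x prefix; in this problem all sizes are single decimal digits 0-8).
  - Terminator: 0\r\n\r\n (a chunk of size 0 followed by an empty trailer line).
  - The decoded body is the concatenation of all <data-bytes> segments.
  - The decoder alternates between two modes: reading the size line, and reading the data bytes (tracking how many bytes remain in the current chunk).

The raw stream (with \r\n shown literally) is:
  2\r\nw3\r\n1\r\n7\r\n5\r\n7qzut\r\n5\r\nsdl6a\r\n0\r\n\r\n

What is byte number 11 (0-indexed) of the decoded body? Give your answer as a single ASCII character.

Answer: 6

Derivation:
Chunk 1: stream[0..1]='2' size=0x2=2, data at stream[3..5]='w3' -> body[0..2], body so far='w3'
Chunk 2: stream[7..8]='1' size=0x1=1, data at stream[10..11]='7' -> body[2..3], body so far='w37'
Chunk 3: stream[13..14]='5' size=0x5=5, data at stream[16..21]='7qzut' -> body[3..8], body so far='w377qzut'
Chunk 4: stream[23..24]='5' size=0x5=5, data at stream[26..31]='sdl6a' -> body[8..13], body so far='w377qzutsdl6a'
Chunk 5: stream[33..34]='0' size=0 (terminator). Final body='w377qzutsdl6a' (13 bytes)
Body byte 11 = '6'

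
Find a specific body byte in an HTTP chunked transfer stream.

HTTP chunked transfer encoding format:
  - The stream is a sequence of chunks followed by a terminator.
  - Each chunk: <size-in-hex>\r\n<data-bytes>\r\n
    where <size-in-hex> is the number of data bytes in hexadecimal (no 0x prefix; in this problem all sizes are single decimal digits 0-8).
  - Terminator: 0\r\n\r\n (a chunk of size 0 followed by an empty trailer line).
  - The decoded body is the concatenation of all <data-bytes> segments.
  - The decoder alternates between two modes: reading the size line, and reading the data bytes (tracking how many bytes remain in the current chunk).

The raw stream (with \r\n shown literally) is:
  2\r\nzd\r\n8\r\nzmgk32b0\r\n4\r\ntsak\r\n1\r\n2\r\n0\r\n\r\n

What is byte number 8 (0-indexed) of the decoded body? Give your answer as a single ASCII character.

Chunk 1: stream[0..1]='2' size=0x2=2, data at stream[3..5]='zd' -> body[0..2], body so far='zd'
Chunk 2: stream[7..8]='8' size=0x8=8, data at stream[10..18]='zmgk32b0' -> body[2..10], body so far='zdzmgk32b0'
Chunk 3: stream[20..21]='4' size=0x4=4, data at stream[23..27]='tsak' -> body[10..14], body so far='zdzmgk32b0tsak'
Chunk 4: stream[29..30]='1' size=0x1=1, data at stream[32..33]='2' -> body[14..15], body so far='zdzmgk32b0tsak2'
Chunk 5: stream[35..36]='0' size=0 (terminator). Final body='zdzmgk32b0tsak2' (15 bytes)
Body byte 8 = 'b'

Answer: b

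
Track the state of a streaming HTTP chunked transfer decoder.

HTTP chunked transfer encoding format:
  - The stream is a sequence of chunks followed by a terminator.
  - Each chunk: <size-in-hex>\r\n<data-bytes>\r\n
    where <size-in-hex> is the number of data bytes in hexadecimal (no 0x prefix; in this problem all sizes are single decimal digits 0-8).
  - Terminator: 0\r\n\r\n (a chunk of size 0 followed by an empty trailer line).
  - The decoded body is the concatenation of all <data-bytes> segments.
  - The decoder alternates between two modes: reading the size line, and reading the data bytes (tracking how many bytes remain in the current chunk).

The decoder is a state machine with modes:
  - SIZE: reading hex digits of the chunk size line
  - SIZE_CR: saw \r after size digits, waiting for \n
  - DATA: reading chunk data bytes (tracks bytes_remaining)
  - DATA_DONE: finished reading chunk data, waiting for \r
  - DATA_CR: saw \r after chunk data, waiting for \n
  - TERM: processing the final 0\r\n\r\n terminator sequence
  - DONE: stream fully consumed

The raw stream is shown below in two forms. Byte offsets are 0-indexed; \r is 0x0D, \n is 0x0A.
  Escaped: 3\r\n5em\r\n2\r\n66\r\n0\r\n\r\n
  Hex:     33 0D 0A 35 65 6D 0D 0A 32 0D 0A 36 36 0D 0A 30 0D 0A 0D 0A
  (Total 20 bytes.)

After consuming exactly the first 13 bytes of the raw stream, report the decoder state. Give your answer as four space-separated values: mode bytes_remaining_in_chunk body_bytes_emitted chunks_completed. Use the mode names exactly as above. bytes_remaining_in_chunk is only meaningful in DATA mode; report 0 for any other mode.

Byte 0 = '3': mode=SIZE remaining=0 emitted=0 chunks_done=0
Byte 1 = 0x0D: mode=SIZE_CR remaining=0 emitted=0 chunks_done=0
Byte 2 = 0x0A: mode=DATA remaining=3 emitted=0 chunks_done=0
Byte 3 = '5': mode=DATA remaining=2 emitted=1 chunks_done=0
Byte 4 = 'e': mode=DATA remaining=1 emitted=2 chunks_done=0
Byte 5 = 'm': mode=DATA_DONE remaining=0 emitted=3 chunks_done=0
Byte 6 = 0x0D: mode=DATA_CR remaining=0 emitted=3 chunks_done=0
Byte 7 = 0x0A: mode=SIZE remaining=0 emitted=3 chunks_done=1
Byte 8 = '2': mode=SIZE remaining=0 emitted=3 chunks_done=1
Byte 9 = 0x0D: mode=SIZE_CR remaining=0 emitted=3 chunks_done=1
Byte 10 = 0x0A: mode=DATA remaining=2 emitted=3 chunks_done=1
Byte 11 = '6': mode=DATA remaining=1 emitted=4 chunks_done=1
Byte 12 = '6': mode=DATA_DONE remaining=0 emitted=5 chunks_done=1

Answer: DATA_DONE 0 5 1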